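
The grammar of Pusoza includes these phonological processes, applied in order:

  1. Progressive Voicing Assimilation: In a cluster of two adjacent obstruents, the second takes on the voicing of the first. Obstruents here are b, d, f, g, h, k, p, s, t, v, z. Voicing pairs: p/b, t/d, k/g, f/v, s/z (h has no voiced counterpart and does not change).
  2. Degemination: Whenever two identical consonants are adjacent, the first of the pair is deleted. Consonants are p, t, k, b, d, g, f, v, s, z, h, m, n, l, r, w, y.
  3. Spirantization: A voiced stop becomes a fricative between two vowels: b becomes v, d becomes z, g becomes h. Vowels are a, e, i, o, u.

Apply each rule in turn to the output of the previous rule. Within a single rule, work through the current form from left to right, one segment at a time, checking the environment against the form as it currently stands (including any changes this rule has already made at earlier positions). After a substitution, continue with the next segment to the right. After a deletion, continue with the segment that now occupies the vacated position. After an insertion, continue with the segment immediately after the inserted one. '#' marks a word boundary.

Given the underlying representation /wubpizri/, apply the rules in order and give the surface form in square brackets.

[wuvizri]

1 Progressive Voicing Assimilation: [wubpizri] → [wubbizri]
2 Degemination: [wubbizri] → [wubizri]
3 Spirantization: [wubizri] → [wuvizri]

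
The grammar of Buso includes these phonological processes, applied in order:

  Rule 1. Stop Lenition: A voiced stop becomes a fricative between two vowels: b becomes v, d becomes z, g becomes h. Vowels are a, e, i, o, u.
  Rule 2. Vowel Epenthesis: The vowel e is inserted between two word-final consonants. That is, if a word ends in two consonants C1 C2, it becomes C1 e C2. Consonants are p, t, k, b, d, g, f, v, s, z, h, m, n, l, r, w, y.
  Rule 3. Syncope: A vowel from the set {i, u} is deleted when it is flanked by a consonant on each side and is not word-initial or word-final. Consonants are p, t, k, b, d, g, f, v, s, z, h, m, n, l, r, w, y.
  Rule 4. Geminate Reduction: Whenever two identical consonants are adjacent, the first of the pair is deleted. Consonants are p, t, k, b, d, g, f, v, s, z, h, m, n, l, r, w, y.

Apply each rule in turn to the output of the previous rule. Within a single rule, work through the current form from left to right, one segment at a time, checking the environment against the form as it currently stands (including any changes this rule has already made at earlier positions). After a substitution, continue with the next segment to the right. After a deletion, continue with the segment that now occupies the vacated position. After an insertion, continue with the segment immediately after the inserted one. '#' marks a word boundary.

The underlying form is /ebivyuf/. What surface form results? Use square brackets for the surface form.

[evyf]

Rule 1 Stop Lenition: [ebivyuf] → [evivyuf]
Rule 2 Vowel Epenthesis: no change — [evivyuf]
Rule 3 Syncope: [evivyuf] → [evvyf]
Rule 4 Geminate Reduction: [evvyf] → [evyf]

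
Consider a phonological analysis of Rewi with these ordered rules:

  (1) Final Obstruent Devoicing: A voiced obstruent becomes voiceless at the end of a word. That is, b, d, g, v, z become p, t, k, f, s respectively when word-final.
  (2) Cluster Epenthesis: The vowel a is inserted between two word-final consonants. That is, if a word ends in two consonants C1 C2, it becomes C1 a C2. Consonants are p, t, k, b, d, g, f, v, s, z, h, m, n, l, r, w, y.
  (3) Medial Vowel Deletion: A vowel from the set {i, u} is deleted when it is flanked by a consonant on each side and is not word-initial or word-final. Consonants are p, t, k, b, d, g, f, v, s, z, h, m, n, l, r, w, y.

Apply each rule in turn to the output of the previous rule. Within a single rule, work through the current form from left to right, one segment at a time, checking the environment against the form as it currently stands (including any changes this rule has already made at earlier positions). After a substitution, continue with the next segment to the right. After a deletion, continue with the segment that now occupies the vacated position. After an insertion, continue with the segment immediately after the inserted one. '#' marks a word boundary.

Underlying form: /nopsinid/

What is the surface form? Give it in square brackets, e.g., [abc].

(1) Final Obstruent Devoicing: [nopsinid] → [nopsinit]
(2) Cluster Epenthesis: no change — [nopsinit]
(3) Medial Vowel Deletion: [nopsinit] → [nopsnt]

[nopsnt]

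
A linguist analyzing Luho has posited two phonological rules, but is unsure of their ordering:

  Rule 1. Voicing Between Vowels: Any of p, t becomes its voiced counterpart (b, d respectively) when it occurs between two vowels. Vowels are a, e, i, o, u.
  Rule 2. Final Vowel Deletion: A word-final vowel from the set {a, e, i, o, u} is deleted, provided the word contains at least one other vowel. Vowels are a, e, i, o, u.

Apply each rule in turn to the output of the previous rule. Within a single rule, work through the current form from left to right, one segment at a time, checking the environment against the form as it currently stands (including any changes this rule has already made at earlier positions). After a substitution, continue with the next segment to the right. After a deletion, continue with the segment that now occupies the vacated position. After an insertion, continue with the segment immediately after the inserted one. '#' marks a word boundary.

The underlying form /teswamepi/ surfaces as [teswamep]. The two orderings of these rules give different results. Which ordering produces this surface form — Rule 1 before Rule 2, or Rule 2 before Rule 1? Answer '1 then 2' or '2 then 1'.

2 then 1

Order 1 then 2:
  1 Voicing Between Vowels: [teswamepi] → [teswamebi]
  2 Final Vowel Deletion: [teswamebi] → [teswameb]
  result: [teswameb]
Order 2 then 1:
  2 Final Vowel Deletion: [teswamepi] → [teswamep]
  1 Voicing Between Vowels: no change — [teswamep]
  result: [teswamep]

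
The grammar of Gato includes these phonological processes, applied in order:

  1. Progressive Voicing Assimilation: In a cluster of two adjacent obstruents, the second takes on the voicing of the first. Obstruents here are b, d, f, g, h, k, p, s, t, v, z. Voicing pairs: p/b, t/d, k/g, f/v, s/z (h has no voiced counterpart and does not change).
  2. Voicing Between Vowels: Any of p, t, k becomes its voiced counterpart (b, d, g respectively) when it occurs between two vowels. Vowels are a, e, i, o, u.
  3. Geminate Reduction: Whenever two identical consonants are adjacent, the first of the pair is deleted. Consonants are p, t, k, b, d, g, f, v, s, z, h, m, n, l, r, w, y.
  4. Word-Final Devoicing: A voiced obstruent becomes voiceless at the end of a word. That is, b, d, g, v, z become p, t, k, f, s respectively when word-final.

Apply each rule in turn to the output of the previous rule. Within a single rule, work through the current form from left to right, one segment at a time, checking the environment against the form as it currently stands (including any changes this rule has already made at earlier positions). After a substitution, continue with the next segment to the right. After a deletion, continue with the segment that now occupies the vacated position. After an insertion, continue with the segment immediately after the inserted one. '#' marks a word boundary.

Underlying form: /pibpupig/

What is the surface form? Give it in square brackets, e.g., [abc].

[pibubik]

1 Progressive Voicing Assimilation: [pibpupig] → [pibbupig]
2 Voicing Between Vowels: [pibbupig] → [pibbubig]
3 Geminate Reduction: [pibbubig] → [pibubig]
4 Word-Final Devoicing: [pibubig] → [pibubik]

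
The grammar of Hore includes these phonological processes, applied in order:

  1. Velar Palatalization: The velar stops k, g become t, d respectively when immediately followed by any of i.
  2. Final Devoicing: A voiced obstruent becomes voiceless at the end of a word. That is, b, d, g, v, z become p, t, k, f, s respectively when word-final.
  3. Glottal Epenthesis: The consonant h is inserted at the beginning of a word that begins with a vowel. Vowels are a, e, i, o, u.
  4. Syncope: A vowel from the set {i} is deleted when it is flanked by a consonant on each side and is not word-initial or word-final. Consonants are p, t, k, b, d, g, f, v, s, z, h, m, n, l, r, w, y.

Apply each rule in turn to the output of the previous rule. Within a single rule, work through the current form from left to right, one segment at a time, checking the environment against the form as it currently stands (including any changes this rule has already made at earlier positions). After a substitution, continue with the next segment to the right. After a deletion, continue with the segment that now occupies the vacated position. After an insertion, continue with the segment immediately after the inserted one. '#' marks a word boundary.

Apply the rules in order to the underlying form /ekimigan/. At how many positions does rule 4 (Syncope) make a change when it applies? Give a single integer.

2

1 Velar Palatalization: [ekimigan] → [etimigan]
2 Final Devoicing: no change — [etimigan]
3 Glottal Epenthesis: [etimigan] → [hetimigan]
4 Syncope: [hetimigan] → [hetmgan]
Rule 4 changed 2 position(s).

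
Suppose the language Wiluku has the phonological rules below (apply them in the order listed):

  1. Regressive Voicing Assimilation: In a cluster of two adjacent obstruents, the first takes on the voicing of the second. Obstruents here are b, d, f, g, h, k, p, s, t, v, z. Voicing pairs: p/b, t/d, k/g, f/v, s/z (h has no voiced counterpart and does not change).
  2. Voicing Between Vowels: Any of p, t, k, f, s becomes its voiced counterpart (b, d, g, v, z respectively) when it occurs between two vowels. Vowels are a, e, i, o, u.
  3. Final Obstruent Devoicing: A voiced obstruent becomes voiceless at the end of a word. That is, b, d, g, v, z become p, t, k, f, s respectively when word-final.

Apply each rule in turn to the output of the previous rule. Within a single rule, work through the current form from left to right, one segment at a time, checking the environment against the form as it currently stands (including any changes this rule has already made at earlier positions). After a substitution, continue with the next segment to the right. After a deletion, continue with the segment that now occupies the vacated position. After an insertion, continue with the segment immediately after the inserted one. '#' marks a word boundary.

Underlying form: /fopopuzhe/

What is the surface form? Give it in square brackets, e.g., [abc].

[fobobushe]

1 Regressive Voicing Assimilation: [fopopuzhe] → [fopopushe]
2 Voicing Between Vowels: [fopopushe] → [fobobushe]
3 Final Obstruent Devoicing: no change — [fobobushe]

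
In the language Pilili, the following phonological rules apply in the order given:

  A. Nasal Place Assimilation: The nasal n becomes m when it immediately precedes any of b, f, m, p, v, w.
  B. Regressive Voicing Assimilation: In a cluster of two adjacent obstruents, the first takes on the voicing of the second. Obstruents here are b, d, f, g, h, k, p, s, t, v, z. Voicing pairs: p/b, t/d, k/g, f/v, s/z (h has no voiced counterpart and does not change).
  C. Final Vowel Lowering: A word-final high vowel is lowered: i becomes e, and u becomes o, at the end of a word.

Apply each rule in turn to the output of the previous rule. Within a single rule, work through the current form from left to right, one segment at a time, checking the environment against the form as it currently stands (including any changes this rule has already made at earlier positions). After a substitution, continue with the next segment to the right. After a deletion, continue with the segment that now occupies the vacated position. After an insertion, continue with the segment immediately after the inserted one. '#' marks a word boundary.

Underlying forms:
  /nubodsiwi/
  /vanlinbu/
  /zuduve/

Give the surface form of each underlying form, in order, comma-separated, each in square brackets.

[nubotsiwe], [vanlimbo], [zuduve]

/nubodsiwi/:
  A Nasal Place Assimilation: no change — [nubodsiwi]
  B Regressive Voicing Assimilation: [nubodsiwi] → [nubotsiwi]
  C Final Vowel Lowering: [nubotsiwi] → [nubotsiwe]
/vanlinbu/:
  A Nasal Place Assimilation: [vanlinbu] → [vanlimbu]
  B Regressive Voicing Assimilation: no change — [vanlimbu]
  C Final Vowel Lowering: [vanlimbu] → [vanlimbo]
/zuduve/:
  A Nasal Place Assimilation: no change — [zuduve]
  B Regressive Voicing Assimilation: no change — [zuduve]
  C Final Vowel Lowering: no change — [zuduve]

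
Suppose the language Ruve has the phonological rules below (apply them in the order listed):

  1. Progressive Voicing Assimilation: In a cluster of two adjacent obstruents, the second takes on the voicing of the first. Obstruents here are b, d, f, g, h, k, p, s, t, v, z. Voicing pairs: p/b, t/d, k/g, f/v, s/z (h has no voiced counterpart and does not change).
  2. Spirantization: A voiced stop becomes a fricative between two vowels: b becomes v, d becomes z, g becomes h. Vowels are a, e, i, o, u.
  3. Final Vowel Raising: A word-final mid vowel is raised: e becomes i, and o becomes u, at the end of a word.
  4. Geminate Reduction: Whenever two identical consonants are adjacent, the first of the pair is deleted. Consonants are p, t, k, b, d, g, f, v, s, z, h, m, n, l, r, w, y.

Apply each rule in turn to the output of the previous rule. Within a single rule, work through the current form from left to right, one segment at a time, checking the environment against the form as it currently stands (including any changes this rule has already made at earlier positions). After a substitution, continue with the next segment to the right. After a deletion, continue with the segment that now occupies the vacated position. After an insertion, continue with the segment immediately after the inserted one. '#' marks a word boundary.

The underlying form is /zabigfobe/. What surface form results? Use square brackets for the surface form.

[zavigvovi]

1 Progressive Voicing Assimilation: [zabigfobe] → [zabigvobe]
2 Spirantization: [zabigvobe] → [zavigvove]
3 Final Vowel Raising: [zavigvove] → [zavigvovi]
4 Geminate Reduction: no change — [zavigvovi]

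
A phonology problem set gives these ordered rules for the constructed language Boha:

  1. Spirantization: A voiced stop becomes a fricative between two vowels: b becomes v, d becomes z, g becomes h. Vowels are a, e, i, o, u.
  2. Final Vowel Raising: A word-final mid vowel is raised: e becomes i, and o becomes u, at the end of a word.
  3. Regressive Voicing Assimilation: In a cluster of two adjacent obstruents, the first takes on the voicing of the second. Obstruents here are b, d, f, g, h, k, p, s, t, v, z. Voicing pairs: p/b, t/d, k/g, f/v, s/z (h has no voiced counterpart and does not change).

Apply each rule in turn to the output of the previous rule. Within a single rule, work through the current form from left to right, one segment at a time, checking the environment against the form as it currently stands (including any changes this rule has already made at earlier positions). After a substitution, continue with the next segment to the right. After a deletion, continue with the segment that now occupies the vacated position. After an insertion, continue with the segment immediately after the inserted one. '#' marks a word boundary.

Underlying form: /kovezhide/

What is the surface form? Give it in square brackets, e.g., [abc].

[koveshizi]

1 Spirantization: [kovezhide] → [kovezhize]
2 Final Vowel Raising: [kovezhize] → [kovezhizi]
3 Regressive Voicing Assimilation: [kovezhizi] → [koveshizi]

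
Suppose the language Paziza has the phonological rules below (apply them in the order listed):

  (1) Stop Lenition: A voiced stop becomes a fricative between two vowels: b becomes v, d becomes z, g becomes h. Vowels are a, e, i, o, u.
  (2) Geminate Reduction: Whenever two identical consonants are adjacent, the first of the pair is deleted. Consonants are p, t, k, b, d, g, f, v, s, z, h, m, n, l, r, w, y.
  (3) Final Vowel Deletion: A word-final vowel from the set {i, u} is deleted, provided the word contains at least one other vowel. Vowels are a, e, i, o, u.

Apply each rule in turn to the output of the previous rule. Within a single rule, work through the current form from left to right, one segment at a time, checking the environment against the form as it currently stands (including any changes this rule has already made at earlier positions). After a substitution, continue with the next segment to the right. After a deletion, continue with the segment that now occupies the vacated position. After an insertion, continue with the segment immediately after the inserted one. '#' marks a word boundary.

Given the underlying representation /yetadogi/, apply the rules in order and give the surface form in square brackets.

[yetazoh]

(1) Stop Lenition: [yetadogi] → [yetazohi]
(2) Geminate Reduction: no change — [yetazohi]
(3) Final Vowel Deletion: [yetazohi] → [yetazoh]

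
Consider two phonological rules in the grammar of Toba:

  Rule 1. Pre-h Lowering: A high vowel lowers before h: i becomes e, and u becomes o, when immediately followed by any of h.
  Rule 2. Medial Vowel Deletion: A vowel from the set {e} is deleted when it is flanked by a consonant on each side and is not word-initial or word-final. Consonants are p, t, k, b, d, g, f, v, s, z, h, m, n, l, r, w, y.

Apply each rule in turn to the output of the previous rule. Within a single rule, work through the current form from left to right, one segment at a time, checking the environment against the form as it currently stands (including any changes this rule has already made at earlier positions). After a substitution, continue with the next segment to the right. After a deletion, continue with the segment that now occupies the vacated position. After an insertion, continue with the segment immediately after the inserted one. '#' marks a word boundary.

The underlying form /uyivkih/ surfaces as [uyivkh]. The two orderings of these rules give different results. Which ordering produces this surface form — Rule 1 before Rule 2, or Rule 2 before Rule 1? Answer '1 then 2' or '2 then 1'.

Order 1 then 2:
  1 Pre-h Lowering: [uyivkih] → [uyivkeh]
  2 Medial Vowel Deletion: [uyivkeh] → [uyivkh]
  result: [uyivkh]
Order 2 then 1:
  2 Medial Vowel Deletion: no change — [uyivkih]
  1 Pre-h Lowering: [uyivkih] → [uyivkeh]
  result: [uyivkeh]

1 then 2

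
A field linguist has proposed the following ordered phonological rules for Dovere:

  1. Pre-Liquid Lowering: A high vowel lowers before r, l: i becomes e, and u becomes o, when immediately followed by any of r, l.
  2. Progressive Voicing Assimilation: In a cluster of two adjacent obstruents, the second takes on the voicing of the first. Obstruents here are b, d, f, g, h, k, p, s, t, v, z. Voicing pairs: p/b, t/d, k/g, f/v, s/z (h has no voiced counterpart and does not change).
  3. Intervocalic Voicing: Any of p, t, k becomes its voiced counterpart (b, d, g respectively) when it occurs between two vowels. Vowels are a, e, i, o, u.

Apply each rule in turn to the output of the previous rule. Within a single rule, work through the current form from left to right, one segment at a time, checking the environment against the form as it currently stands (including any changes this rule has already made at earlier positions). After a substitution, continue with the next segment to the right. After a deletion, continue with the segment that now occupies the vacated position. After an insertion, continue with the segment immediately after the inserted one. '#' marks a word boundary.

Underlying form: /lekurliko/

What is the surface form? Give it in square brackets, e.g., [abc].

1 Pre-Liquid Lowering: [lekurliko] → [lekorliko]
2 Progressive Voicing Assimilation: no change — [lekorliko]
3 Intervocalic Voicing: [lekorliko] → [legorligo]

[legorligo]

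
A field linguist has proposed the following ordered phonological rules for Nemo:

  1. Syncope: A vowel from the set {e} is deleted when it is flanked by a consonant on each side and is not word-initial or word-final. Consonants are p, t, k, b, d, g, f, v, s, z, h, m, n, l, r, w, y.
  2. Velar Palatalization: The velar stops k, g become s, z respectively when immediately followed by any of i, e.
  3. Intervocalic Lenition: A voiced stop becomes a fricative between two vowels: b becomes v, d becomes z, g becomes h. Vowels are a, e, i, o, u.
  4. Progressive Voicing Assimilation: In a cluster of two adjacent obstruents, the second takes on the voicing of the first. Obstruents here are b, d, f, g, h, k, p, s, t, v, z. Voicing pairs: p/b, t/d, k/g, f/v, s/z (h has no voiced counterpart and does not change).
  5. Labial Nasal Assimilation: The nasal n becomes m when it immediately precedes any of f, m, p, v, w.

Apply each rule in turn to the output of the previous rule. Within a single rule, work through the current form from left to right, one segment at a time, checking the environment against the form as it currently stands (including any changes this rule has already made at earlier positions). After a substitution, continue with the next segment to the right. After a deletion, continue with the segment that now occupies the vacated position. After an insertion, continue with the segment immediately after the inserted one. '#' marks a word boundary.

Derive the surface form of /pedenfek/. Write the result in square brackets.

[ptmfk]

1 Syncope: [pedenfek] → [pdnfk]
2 Velar Palatalization: no change — [pdnfk]
3 Intervocalic Lenition: no change — [pdnfk]
4 Progressive Voicing Assimilation: [pdnfk] → [ptnfk]
5 Labial Nasal Assimilation: [ptnfk] → [ptmfk]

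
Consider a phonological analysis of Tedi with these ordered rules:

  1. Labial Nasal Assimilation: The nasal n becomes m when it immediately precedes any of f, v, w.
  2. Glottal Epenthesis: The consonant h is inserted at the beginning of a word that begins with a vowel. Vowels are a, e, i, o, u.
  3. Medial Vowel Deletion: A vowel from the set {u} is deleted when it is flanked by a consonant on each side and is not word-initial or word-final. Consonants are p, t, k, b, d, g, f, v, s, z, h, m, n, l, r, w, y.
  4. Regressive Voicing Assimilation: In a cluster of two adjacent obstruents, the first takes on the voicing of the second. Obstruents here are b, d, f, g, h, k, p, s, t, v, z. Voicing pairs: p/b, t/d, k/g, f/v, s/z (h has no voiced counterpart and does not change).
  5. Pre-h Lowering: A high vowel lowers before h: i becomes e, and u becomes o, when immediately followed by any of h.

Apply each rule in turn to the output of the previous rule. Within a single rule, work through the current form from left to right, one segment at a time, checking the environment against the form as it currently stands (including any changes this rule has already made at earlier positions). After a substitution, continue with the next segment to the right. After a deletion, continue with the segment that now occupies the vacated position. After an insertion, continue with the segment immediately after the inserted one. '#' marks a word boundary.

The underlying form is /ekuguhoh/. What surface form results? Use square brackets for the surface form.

1 Labial Nasal Assimilation: no change — [ekuguhoh]
2 Glottal Epenthesis: [ekuguhoh] → [hekuguhoh]
3 Medial Vowel Deletion: [hekuguhoh] → [hekghoh]
4 Regressive Voicing Assimilation: [hekghoh] → [hegkhoh]
5 Pre-h Lowering: no change — [hegkhoh]

[hegkhoh]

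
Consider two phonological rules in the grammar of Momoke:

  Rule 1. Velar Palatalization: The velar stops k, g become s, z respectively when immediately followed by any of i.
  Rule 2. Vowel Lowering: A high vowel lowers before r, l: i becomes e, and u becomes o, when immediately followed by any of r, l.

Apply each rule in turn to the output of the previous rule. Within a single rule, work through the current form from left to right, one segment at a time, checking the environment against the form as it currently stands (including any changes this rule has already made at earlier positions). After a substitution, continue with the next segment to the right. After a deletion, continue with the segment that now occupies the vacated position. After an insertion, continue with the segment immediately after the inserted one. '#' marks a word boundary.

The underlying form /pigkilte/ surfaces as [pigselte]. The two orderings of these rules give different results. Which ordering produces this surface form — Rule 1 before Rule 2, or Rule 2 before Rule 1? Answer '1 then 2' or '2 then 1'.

1 then 2

Order 1 then 2:
  1 Velar Palatalization: [pigkilte] → [pigsilte]
  2 Vowel Lowering: [pigsilte] → [pigselte]
  result: [pigselte]
Order 2 then 1:
  2 Vowel Lowering: [pigkilte] → [pigkelte]
  1 Velar Palatalization: no change — [pigkelte]
  result: [pigkelte]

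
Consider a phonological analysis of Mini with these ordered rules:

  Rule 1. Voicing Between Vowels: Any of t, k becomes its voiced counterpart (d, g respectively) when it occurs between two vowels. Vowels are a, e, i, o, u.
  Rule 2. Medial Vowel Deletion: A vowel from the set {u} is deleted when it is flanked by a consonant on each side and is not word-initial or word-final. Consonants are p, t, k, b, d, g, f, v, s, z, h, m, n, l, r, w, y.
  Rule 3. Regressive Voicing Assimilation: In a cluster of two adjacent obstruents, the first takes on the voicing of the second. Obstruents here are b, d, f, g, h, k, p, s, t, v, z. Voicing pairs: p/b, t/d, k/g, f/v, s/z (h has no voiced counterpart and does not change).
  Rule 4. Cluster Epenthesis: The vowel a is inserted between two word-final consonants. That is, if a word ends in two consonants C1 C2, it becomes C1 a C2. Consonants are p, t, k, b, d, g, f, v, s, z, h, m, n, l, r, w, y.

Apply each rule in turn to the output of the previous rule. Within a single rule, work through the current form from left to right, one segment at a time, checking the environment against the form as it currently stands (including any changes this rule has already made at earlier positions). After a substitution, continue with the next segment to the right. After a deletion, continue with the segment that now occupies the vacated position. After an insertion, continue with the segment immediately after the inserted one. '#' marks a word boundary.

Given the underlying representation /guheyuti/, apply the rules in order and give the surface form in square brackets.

Rule 1 Voicing Between Vowels: [guheyuti] → [guheyudi]
Rule 2 Medial Vowel Deletion: [guheyudi] → [gheydi]
Rule 3 Regressive Voicing Assimilation: [gheydi] → [kheydi]
Rule 4 Cluster Epenthesis: no change — [kheydi]

[kheydi]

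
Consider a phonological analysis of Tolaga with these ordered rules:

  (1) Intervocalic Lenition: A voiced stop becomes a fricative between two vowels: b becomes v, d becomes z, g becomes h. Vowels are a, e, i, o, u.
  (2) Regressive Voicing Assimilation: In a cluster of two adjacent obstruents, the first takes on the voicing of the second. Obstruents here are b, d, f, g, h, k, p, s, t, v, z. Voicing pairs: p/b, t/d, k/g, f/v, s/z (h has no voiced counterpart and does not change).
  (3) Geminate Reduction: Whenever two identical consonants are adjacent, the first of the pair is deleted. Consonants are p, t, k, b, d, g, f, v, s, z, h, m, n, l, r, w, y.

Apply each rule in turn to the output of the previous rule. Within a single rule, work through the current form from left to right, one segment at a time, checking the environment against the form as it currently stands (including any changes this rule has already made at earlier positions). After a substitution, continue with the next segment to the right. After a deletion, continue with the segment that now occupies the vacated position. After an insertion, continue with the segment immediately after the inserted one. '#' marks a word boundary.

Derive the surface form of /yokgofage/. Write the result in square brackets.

(1) Intervocalic Lenition: [yokgofage] → [yokgofahe]
(2) Regressive Voicing Assimilation: [yokgofahe] → [yoggofahe]
(3) Geminate Reduction: [yoggofahe] → [yogofahe]

[yogofahe]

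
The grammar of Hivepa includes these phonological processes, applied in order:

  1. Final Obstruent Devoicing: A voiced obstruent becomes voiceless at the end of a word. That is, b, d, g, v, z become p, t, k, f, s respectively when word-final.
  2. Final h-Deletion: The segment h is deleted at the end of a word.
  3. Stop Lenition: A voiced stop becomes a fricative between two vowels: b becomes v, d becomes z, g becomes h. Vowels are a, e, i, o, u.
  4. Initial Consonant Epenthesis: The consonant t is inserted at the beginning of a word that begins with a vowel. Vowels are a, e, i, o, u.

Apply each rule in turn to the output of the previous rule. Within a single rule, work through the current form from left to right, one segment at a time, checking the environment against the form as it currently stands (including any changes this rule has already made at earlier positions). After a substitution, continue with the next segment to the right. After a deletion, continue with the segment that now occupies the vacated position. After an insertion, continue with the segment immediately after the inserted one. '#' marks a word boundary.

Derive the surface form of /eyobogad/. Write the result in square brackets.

[teyovohat]

1 Final Obstruent Devoicing: [eyobogad] → [eyobogat]
2 Final h-Deletion: no change — [eyobogat]
3 Stop Lenition: [eyobogat] → [eyovohat]
4 Initial Consonant Epenthesis: [eyovohat] → [teyovohat]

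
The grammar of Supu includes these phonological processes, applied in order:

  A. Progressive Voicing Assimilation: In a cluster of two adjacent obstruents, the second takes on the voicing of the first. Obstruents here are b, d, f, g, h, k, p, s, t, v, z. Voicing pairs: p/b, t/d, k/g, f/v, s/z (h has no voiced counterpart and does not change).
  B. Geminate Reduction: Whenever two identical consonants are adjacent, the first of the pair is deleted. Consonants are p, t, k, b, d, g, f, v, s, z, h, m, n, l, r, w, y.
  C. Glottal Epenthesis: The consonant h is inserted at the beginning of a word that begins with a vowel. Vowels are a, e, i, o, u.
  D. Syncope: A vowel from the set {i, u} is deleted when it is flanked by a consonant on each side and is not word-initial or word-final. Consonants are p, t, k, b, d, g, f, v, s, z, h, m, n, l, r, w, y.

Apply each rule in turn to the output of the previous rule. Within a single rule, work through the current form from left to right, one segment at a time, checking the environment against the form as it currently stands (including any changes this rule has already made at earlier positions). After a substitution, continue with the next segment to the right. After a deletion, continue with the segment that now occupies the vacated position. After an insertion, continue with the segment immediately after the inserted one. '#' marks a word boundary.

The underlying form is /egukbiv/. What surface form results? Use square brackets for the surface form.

[hegkpv]

A Progressive Voicing Assimilation: [egukbiv] → [egukpiv]
B Geminate Reduction: no change — [egukpiv]
C Glottal Epenthesis: [egukpiv] → [hegukpiv]
D Syncope: [hegukpiv] → [hegkpv]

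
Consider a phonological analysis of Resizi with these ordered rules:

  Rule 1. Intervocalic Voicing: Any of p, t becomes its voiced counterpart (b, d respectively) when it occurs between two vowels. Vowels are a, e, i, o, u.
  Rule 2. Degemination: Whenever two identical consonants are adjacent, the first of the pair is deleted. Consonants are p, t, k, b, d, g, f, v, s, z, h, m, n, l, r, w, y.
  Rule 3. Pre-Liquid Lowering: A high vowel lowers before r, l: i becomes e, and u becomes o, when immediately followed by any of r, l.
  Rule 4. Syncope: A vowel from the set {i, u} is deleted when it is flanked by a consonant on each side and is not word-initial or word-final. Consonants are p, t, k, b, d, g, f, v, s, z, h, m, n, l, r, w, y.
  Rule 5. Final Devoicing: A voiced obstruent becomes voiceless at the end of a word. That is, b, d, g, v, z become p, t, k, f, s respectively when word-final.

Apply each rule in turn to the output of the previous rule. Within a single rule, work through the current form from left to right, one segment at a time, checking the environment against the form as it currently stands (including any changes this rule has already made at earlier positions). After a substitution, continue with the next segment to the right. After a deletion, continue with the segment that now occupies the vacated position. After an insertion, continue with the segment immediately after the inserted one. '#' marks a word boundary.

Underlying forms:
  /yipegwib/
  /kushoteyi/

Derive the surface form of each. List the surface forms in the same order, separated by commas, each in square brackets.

[ybegwp], [kshodeyi]

/yipegwib/:
  Rule 1 Intervocalic Voicing: [yipegwib] → [yibegwib]
  Rule 2 Degemination: no change — [yibegwib]
  Rule 3 Pre-Liquid Lowering: no change — [yibegwib]
  Rule 4 Syncope: [yibegwib] → [ybegwb]
  Rule 5 Final Devoicing: [ybegwb] → [ybegwp]
/kushoteyi/:
  Rule 1 Intervocalic Voicing: [kushoteyi] → [kushodeyi]
  Rule 2 Degemination: no change — [kushodeyi]
  Rule 3 Pre-Liquid Lowering: no change — [kushodeyi]
  Rule 4 Syncope: [kushodeyi] → [kshodeyi]
  Rule 5 Final Devoicing: no change — [kshodeyi]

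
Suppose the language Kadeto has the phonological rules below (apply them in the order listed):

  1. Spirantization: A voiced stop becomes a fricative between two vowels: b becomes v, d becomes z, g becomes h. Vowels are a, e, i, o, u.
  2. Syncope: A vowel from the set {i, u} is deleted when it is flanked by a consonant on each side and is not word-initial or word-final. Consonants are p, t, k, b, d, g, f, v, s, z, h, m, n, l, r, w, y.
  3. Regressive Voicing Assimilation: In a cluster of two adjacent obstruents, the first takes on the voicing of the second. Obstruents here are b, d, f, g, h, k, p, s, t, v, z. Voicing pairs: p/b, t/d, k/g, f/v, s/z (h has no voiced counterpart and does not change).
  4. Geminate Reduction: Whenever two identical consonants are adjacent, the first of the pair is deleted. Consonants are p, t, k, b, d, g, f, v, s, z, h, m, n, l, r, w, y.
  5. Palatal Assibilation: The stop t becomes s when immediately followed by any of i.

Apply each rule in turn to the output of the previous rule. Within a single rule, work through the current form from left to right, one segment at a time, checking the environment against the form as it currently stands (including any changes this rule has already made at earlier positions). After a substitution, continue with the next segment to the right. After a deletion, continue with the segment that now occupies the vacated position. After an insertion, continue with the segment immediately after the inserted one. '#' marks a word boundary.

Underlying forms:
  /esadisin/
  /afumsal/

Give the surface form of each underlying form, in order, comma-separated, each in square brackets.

[esasn], [afmsal]

/esadisin/:
  1 Spirantization: [esadisin] → [esazisin]
  2 Syncope: [esazisin] → [esazsn]
  3 Regressive Voicing Assimilation: [esazsn] → [esassn]
  4 Geminate Reduction: [esassn] → [esasn]
  5 Palatal Assibilation: no change — [esasn]
/afumsal/:
  1 Spirantization: no change — [afumsal]
  2 Syncope: [afumsal] → [afmsal]
  3 Regressive Voicing Assimilation: no change — [afmsal]
  4 Geminate Reduction: no change — [afmsal]
  5 Palatal Assibilation: no change — [afmsal]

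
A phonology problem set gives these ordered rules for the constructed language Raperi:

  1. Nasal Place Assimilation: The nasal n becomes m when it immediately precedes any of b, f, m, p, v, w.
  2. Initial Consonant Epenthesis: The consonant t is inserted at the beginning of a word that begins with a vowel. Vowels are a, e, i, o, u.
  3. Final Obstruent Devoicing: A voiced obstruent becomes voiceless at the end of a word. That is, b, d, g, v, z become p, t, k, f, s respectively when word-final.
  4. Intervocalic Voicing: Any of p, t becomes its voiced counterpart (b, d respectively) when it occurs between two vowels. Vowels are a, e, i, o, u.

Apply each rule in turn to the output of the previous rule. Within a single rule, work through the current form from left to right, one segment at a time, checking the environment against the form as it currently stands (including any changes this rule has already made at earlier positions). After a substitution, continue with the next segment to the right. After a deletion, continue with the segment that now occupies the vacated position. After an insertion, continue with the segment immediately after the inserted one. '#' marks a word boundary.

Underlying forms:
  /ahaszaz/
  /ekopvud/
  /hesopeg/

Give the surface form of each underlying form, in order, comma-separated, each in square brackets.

[tahaszas], [tekopvut], [hesobek]

/ahaszaz/:
  1 Nasal Place Assimilation: no change — [ahaszaz]
  2 Initial Consonant Epenthesis: [ahaszaz] → [tahaszaz]
  3 Final Obstruent Devoicing: [tahaszaz] → [tahaszas]
  4 Intervocalic Voicing: no change — [tahaszas]
/ekopvud/:
  1 Nasal Place Assimilation: no change — [ekopvud]
  2 Initial Consonant Epenthesis: [ekopvud] → [tekopvud]
  3 Final Obstruent Devoicing: [tekopvud] → [tekopvut]
  4 Intervocalic Voicing: no change — [tekopvut]
/hesopeg/:
  1 Nasal Place Assimilation: no change — [hesopeg]
  2 Initial Consonant Epenthesis: no change — [hesopeg]
  3 Final Obstruent Devoicing: [hesopeg] → [hesopek]
  4 Intervocalic Voicing: [hesopek] → [hesobek]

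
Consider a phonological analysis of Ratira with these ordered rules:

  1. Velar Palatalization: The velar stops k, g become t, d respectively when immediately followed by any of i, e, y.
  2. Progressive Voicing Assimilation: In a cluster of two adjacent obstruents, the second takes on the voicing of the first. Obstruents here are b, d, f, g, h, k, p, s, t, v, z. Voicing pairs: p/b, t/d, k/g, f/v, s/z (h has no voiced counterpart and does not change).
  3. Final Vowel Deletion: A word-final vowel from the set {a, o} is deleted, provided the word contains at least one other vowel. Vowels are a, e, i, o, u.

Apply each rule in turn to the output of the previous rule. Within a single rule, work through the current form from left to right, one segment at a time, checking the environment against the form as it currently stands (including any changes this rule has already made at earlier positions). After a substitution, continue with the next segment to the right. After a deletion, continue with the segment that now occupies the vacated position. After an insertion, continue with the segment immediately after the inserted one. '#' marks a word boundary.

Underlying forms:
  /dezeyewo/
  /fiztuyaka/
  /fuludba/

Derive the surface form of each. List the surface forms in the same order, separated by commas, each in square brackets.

/dezeyewo/:
  1 Velar Palatalization: no change — [dezeyewo]
  2 Progressive Voicing Assimilation: no change — [dezeyewo]
  3 Final Vowel Deletion: [dezeyewo] → [dezeyew]
/fiztuyaka/:
  1 Velar Palatalization: no change — [fiztuyaka]
  2 Progressive Voicing Assimilation: [fiztuyaka] → [fizduyaka]
  3 Final Vowel Deletion: [fizduyaka] → [fizduyak]
/fuludba/:
  1 Velar Palatalization: no change — [fuludba]
  2 Progressive Voicing Assimilation: no change — [fuludba]
  3 Final Vowel Deletion: [fuludba] → [fuludb]

[dezeyew], [fizduyak], [fuludb]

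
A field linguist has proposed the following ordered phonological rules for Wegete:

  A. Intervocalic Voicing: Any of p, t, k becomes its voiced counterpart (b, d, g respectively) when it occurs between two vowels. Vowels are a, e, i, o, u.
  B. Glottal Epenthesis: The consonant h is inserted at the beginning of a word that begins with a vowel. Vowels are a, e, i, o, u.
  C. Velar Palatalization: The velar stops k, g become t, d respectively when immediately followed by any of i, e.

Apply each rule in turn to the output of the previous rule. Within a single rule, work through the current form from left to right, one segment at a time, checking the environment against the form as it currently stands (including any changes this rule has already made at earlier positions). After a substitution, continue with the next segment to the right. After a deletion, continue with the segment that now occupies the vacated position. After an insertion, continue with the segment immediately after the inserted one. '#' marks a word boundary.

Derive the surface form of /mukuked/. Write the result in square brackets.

[muguded]

A Intervocalic Voicing: [mukuked] → [muguged]
B Glottal Epenthesis: no change — [muguged]
C Velar Palatalization: [muguged] → [muguded]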